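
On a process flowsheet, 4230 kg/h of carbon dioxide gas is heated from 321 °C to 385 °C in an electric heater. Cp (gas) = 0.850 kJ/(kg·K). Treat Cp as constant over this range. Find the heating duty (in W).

Q = 63900 W

Q = ṁ·Cp·ΔT = 4230 × 0.850 × (385 − 321) = 230110 kJ/h
Converting: 230110 / 3600 s = 63.92 kW
Heating duty = 63920 W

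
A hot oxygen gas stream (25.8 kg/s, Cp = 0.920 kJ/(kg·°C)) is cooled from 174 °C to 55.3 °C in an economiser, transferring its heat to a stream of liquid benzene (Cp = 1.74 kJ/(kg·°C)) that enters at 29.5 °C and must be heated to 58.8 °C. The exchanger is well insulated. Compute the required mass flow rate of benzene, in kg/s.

ṁ_c = 55.3 kg/s

Heat released by hot stream: Q = 25.8 × 0.920 × (174 − 55.3) = 2817.5 kJ/s
Energy balance on cold side (adiabatic exchanger): Q = ṁ_c·Cp_c·(T_c,out − T_c,in)
ṁ_c = 2817.5 / [1.74 × (58.8 − 29.5)] = 55.264 kg/s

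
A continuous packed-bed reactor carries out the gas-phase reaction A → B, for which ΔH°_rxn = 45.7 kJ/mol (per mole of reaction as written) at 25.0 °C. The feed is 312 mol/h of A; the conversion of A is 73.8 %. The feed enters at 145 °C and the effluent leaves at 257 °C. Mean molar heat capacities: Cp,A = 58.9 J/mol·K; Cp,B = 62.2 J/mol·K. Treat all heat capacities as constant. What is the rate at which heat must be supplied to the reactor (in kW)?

Q_in = 3.54 kW

Extent of reaction ξ = 0.738 × 312 = 230.26 mol/h
Reaction term: ξ·ΔH°_rxn = 230.26 × 45.7 = 10523 kJ/h
Sensible, feed 145→25 °C: -2205.2 kJ/h
Outlet flows (mol/h): A 81.744, B 230.26
Sensible, products 25→257 °C: 4439.7 kJ/h
Q = ΔH = 12757 kJ/h = 3.5437 kW
Heat supplied = 3.5437 kW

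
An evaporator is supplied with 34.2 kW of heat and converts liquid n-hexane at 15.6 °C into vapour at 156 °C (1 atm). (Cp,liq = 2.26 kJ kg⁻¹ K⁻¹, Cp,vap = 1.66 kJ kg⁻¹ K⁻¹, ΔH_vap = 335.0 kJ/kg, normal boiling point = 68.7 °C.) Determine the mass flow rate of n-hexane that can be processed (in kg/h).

ṁ = 205 kg/h

Δh = 2.26×(68.7−15.6) + 335.0 + 1.66×(156−68.7) = 599.92 kJ/kg
Q = 34.2 kW = 34.2 kJ/s = 123120 kJ/h
ṁ = Q/Δh = 123120 / 599.92 = 205.23 kg/h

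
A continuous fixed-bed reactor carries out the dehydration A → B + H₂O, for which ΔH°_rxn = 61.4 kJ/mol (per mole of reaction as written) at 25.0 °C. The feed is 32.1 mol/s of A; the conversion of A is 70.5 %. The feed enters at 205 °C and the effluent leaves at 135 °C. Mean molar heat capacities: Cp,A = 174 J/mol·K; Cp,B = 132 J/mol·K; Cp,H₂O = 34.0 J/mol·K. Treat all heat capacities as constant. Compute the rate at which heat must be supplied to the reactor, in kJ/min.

Extent of reaction ξ = 0.705 × 32.1 = 22.631 mol/s
Reaction term: ξ·ΔH°_rxn = 22.631 × 61.4 = 1389.5 kJ/s
Sensible, feed 205→25 °C: -1005.4 kJ/s
Outlet flows (mol/s): A 9.4695, B 22.631, H₂O 22.631
Sensible, products 25→135 °C: 594.48 kJ/s
Q = ΔH = 978.62 kJ/s = 978.62 kW
Heat supplied = 58717 kJ/min

Q_in = 58700 kJ/min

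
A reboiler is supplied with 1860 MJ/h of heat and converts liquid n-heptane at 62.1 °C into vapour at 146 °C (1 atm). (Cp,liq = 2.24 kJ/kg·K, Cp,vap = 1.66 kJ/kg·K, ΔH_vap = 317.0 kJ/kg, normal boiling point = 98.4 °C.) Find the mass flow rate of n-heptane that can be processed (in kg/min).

ṁ = 64.9 kg/min

Δh = 2.24×(98.4−62.1) + 317.0 + 1.66×(146−98.4) = 477.33 kJ/kg
Q = 1860 MJ/h = 516.67 kJ/s = 31000 kJ/min
ṁ = Q/Δh = 31000 / 477.33 = 64.945 kg/min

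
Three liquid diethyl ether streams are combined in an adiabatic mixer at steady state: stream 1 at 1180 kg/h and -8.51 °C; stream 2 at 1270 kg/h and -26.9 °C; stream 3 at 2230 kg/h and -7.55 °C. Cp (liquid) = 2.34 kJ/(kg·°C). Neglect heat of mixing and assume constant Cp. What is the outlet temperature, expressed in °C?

T_out = -13.0 °C

Adiabatic, steady state ⇒ Σ ṁᵢCp,ᵢ(T_out − Tᵢ) = 0
Σ ṁᵢCp,ᵢTᵢ = 1180×2.34×-8.51 + 1270×2.34×-26.9 + 2230×2.34×-7.55 = -142840
Σ ṁᵢCp,ᵢ = 1180×2.34 + 1270×2.34 + 2230×2.34 = 10951
T_out = -142840 / 10951 = -13.043 °C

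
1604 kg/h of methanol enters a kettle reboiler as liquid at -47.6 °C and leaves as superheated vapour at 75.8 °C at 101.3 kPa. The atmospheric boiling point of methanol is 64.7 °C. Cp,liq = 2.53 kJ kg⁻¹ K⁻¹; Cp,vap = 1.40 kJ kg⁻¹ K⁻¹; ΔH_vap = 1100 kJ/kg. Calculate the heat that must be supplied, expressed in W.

Q = 624000 W

liquid -47.6→64.7 °C: 284.12 kJ/kg
vaporisation at 64.7 °C: 1100 kJ/kg
vapour 64.7→75.8 °C: 15.54 kJ/kg
Δh = 284.12 + 1100 + 15.54 = 1399.7 kJ/kg
Q = ṁ·Δh = 1604 kg/h × 1399.7 kJ/kg = 2.2451e+06 kJ/h
|Q| = 623.63 kW = 623630 W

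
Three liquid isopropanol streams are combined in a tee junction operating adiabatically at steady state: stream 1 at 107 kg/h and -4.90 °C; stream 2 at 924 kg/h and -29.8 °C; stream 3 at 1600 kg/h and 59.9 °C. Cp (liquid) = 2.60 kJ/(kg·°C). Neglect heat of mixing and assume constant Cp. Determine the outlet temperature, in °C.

T_out = 25.8 °C

Adiabatic, steady state ⇒ Σ ṁᵢCp,ᵢ(T_out − Tᵢ) = 0
T_out = Σ ṁᵢCp,ᵢTᵢ / Σ ṁᵢCp,ᵢ
      = 176230 / 6840.6 = 25.762 °C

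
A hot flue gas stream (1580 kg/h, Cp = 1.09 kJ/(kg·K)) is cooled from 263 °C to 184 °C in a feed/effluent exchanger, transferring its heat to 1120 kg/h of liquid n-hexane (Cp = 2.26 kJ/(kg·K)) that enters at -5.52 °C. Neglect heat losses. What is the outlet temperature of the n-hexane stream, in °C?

Heat released by hot stream: Q = 1580 × 1.09 × (263 − 184) = 136050 kJ/h
Energy balance on cold side (adiabatic exchanger): Q = ṁ_c·Cp_c·(T_c,out − T_c,in)
T_c,out = -5.52 + 136050/(1120 × 2.26) = 48.231 °C

T_c,out = 48.2 °C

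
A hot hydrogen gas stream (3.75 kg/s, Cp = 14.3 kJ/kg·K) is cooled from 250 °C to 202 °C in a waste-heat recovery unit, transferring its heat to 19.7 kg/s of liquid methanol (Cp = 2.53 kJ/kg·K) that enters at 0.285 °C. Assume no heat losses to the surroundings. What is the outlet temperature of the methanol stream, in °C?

T_c,out = 51.9 °C

Heat released by hot stream: Q = 3.75 × 14.3 × (250 − 202) = 2574 kJ/s
Energy balance on cold side (adiabatic exchanger): Q = ṁ_c·Cp_c·(T_c,out − T_c,in)
T_c,out = 0.285 + 2574/(19.7 × 2.53) = 51.929 °C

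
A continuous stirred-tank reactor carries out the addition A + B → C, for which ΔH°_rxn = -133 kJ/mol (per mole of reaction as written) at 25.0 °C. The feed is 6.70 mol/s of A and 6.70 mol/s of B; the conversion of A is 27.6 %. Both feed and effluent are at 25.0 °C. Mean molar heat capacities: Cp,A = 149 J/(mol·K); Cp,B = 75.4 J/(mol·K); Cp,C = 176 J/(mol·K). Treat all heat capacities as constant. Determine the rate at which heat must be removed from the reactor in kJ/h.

Extent of reaction ξ = 0.276 × 6.70 = 1.8492 mol/s
Reaction term: ξ·ΔH°_rxn = 1.8492 × -133 = -245.94 kJ/s
Q = ΔH = -245.94 kJ/s = -245.94 kW
Heat removed = 885400 kJ/h

Q_out = 885000 kJ/h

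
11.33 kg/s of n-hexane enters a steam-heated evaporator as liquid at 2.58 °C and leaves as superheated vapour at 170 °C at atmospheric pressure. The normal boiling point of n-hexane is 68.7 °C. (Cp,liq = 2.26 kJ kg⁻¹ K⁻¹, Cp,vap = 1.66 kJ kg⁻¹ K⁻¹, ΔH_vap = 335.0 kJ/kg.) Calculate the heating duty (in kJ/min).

liquid 2.58→68.7 °C: 149.43 kJ/kg
vaporisation at 68.7 °C: 335 kJ/kg
vapour 68.7→170 °C: 168.16 kJ/kg
Δh = 149.43 + 335 + 168.16 = 652.59 kJ/kg
Q = ṁ·Δh = 11.33 kg/s × 652.59 kJ/kg = 7393.8 kJ/s
|Q| = 7393.8 kW = 443630 kJ/min

Q = 444000 kJ/min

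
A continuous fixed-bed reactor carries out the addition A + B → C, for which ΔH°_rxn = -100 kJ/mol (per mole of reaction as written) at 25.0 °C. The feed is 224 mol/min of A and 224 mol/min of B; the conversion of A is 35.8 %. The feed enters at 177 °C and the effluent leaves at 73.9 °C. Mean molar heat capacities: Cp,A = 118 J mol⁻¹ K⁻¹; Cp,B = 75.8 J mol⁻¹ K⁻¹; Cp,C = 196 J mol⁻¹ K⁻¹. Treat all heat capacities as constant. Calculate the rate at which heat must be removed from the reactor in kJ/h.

Extent of reaction ξ = 0.358 × 224 = 80.192 mol/min
Reaction term: ξ·ΔH°_rxn = 80.192 × -100 = -8019.2 kJ/min
Sensible, feed 177→25 °C: -6598.5 kJ/min
Outlet flows (mol/min): A 143.81, B 143.81, C 80.192
Sensible, products 25→73.9 °C: 2131.4 kJ/min
Q = ΔH = -12486 kJ/min = -208.1 kW
Heat removed = 749180 kJ/h

Q_out = 749000 kJ/h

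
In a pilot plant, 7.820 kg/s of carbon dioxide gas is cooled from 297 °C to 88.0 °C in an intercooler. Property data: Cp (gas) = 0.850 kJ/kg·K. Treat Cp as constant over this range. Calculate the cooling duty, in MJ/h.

Q_c = 5000 MJ/h

Q = ṁ·Cp·ΔT = 7.820 × 0.850 × (88.0 − 297) = -1389.2 kJ/s
Cooling duty = 5001.2 MJ/h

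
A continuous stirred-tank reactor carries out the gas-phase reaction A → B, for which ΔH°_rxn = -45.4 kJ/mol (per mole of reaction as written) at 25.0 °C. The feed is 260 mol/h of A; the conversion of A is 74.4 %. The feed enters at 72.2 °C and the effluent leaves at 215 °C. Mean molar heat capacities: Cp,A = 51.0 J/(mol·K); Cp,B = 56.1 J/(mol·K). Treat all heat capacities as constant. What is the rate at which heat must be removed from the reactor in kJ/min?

Extent of reaction ξ = 0.744 × 260 = 193.44 mol/h
Reaction term: ξ·ΔH°_rxn = 193.44 × -45.4 = -8782.2 kJ/h
Sensible, feed 72.2→25 °C: -625.87 kJ/h
Outlet flows (mol/h): A 66.56, B 193.44
Sensible, products 25→215 °C: 2706.8 kJ/h
Q = ΔH = -6701.2 kJ/h = -1.8614 kW
Heat removed = 111.69 kJ/min

Q_out = 112 kJ/min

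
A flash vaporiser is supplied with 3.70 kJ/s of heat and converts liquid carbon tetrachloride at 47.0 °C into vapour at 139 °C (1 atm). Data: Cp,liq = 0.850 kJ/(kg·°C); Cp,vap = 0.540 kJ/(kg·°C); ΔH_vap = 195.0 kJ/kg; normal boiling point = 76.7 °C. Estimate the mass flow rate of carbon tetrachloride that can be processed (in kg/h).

Δh = 0.850×(76.7−47.0) + 195.0 + 0.540×(139−76.7) = 253.89 kJ/kg
Q = 3.70 kJ/s = 3.7 kJ/s = 13320 kJ/h
ṁ = Q/Δh = 13320 / 253.89 = 52.464 kg/h

ṁ = 52.5 kg/h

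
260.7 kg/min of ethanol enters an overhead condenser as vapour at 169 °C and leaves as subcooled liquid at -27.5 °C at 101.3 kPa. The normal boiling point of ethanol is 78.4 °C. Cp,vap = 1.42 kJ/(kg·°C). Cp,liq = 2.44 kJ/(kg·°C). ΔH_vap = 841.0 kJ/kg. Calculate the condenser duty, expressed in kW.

vapour 169→78.4 °C: -128.65 kJ/kg
condensation at 78.4 °C: -841 kJ/kg
liquid 78.4→-27.5 °C: -258.4 kJ/kg
Δh = -128.65 + -841 + -258.4 = -1228 kJ/kg
Q = ṁ·Δh = 260.7 kg/min × -1228 kJ/kg = -320150 kJ/min
|Q| = 5335.9 kW

Q_c = 5340 kW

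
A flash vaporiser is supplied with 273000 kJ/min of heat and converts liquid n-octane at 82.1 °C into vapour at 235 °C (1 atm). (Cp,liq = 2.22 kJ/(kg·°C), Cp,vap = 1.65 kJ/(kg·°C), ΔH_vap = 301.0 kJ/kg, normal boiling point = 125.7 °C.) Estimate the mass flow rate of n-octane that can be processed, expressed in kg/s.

ṁ = 7.87 kg/s

Δh = 2.22×(125.7−82.1) + 301.0 + 1.65×(235−125.7) = 578.14 kJ/kg
Q = 273000 kJ/min = 4550 kJ/s = 4550 kJ/s
ṁ = Q/Δh = 4550 / 578.14 = 7.8701 kg/s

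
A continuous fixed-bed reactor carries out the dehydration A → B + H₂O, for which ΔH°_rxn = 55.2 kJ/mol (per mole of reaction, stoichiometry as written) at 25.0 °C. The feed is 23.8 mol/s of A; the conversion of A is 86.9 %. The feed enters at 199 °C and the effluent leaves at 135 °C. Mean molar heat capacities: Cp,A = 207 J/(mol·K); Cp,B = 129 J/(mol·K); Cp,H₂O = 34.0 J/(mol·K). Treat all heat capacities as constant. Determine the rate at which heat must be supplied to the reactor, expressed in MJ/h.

Extent of reaction ξ = 0.869 × 23.8 = 20.682 mol/s
Reaction term: ξ·ΔH°_rxn = 20.682 × 55.2 = 1141.7 kJ/s
Sensible, feed 199→25 °C: -857.23 kJ/s
Outlet flows (mol/s): A 3.1178, B 20.682, H₂O 20.682
Sensible, products 25→135 °C: 441.82 kJ/s
Q = ΔH = 726.25 kJ/s = 726.25 kW
Heat supplied = 2614.5 MJ/h

Q_in = 2610 MJ/h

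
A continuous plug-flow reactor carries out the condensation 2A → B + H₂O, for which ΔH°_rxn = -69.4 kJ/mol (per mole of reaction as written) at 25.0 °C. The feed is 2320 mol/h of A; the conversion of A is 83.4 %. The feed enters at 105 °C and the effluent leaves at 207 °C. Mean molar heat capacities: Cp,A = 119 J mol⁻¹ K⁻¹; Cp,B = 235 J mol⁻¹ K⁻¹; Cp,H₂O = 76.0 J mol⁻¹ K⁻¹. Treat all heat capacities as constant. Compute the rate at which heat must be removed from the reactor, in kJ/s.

Extent of reaction ξ = 0.834 × 2320 / 2 = 967.44 mol/h
Reaction term: ξ·ΔH°_rxn = 967.44 × -69.4 = -67140 kJ/h
Sensible, feed 105→25 °C: -22086 kJ/h
Outlet flows (mol/h): A 385.12, B 967.44, H₂O 967.44
Sensible, products 25→207 °C: 63100 kJ/h
Q = ΔH = -26127 kJ/h = -7.2574 kW
Heat removed = 7.2574 kJ/s

Q_out = 7.26 kJ/s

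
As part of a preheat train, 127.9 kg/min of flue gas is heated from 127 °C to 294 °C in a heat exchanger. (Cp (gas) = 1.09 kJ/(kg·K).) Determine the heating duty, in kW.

Q = ṁ·Cp·ΔT = 127.9 × 1.09 × (294 − 127) = 23282 kJ/min
Converting: 23282 / 60 s = 388.03 kW

Q = 388 kW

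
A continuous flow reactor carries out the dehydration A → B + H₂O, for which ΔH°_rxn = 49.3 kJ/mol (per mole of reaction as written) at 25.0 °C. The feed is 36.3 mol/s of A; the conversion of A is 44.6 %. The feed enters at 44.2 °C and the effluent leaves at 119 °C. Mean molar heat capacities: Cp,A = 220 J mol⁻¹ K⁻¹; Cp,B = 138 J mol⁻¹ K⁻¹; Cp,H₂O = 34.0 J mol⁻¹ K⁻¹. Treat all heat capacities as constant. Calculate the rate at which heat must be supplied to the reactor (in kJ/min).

Extent of reaction ξ = 0.446 × 36.3 = 16.19 mol/s
Reaction term: ξ·ΔH°_rxn = 16.19 × 49.3 = 798.16 kJ/s
Sensible, feed 44.2→25 °C: -153.33 kJ/s
Outlet flows (mol/s): A 20.11, B 16.19, H₂O 16.19
Sensible, products 25→119 °C: 677.64 kJ/s
Q = ΔH = 1322.5 kJ/s = 1322.5 kW
Heat supplied = 79348 kJ/min

Q_in = 79300 kJ/min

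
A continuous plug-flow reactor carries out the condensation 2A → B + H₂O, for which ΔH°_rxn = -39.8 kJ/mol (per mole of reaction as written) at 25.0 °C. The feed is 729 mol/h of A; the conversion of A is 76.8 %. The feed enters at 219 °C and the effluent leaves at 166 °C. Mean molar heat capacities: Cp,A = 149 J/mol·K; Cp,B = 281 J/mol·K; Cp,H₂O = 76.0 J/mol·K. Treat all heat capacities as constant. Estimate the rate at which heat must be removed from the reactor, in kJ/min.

Q_out = 243 kJ/min

Extent of reaction ξ = 0.768 × 729 / 2 = 279.94 mol/h
Reaction term: ξ·ΔH°_rxn = 279.94 × -39.8 = -11141 kJ/h
Sensible, feed 219→25 °C: -21072 kJ/h
Outlet flows (mol/h): A 169.13, B 279.94, H₂O 279.94
Sensible, products 25→166 °C: 17644 kJ/h
Q = ΔH = -14570 kJ/h = -4.0471 kW
Heat removed = 242.83 kJ/min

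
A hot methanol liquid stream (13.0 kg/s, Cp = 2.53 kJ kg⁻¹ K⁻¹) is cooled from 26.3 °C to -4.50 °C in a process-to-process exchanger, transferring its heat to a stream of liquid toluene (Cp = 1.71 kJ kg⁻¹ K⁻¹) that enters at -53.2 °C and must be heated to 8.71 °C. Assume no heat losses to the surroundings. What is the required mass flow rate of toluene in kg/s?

ṁ_c = 9.57 kg/s

Heat released by hot stream: Q = 13.0 × 2.53 × (26.3 − -4.50) = 1013 kJ/s
Energy balance on cold side (adiabatic exchanger): Q = ṁ_c·Cp_c·(T_c,out − T_c,in)
ṁ_c = 1013 / [1.71 × (8.71 − -53.2)] = 9.5688 kg/s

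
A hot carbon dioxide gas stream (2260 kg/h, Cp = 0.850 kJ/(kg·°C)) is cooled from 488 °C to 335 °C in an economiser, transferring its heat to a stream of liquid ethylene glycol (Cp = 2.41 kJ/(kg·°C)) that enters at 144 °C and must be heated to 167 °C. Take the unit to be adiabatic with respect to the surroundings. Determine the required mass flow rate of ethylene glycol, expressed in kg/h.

Heat released by hot stream: Q = 2260 × 0.850 × (488 − 335) = 293910 kJ/h
Energy balance on cold side (adiabatic exchanger): Q = ṁ_c·Cp_c·(T_c,out − T_c,in)
ṁ_c = 293910 / [2.41 × (167 − 144)] = 5302.4 kg/h

ṁ_c = 5300 kg/h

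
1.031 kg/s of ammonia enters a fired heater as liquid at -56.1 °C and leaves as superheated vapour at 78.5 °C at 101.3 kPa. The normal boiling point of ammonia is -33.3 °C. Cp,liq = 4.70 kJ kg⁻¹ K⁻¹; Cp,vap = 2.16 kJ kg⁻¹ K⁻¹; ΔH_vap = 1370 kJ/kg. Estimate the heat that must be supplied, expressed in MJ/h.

liquid -56.1→-33.3 °C: 107.16 kJ/kg
vaporisation at -33.3 °C: 1370 kJ/kg
vapour -33.3→78.5 °C: 241.49 kJ/kg
Δh = 107.16 + 1370 + 241.49 = 1718.6 kJ/kg
Q = ṁ·Δh = 1.031 kg/s × 1718.6 kJ/kg = 1771.9 kJ/s
|Q| = 1771.9 kW = 6378.9 MJ/h

Q = 6380 MJ/h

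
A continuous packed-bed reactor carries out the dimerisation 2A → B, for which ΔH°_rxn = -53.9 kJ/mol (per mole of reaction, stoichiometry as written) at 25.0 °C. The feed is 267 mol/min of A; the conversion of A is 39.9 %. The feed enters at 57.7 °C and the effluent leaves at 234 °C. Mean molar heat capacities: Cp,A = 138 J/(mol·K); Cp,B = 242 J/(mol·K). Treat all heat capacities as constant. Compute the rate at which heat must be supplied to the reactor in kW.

Extent of reaction ξ = 0.399 × 267 / 2 = 53.267 mol/min
Reaction term: ξ·ΔH°_rxn = 53.267 × -53.9 = -2871.1 kJ/min
Sensible, feed 57.7→25 °C: -1204.9 kJ/min
Outlet flows (mol/min): A 160.47, B 53.267
Sensible, products 25→234 °C: 7322.3 kJ/min
Q = ΔH = 3246.4 kJ/min = 54.106 kW
Heat supplied = 54.106 kW

Q_in = 54.1 kW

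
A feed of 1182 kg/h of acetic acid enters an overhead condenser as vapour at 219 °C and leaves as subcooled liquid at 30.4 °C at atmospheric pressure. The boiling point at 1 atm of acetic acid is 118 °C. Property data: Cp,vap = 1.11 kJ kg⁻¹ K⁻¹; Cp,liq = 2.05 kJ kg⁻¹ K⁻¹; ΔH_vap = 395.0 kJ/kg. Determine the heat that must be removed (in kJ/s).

vapour 219→118 °C: -112.11 kJ/kg
condensation at 118 °C: -395 kJ/kg
liquid 118→30.4 °C: -179.58 kJ/kg
Δh = -112.11 + -395 + -179.58 = -686.69 kJ/kg
Q = ṁ·Δh = 1182 kg/h × -686.69 kJ/kg = -811670 kJ/h
|Q| = 225.46 kW

Q_c = 225 kJ/s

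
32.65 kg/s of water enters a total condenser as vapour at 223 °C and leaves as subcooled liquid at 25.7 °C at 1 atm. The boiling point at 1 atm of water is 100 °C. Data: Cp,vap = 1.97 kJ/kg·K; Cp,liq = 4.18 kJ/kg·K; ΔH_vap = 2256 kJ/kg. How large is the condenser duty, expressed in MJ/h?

Q_c = 330000 MJ/h

vapour 223→100 °C: -242.31 kJ/kg
condensation at 100 °C: -2256 kJ/kg
liquid 100→25.7 °C: -310.57 kJ/kg
Δh = -242.31 + -2256 + -310.57 = -2808.9 kJ/kg
Q = ṁ·Δh = 32.65 kg/s × -2808.9 kJ/kg = -91710 kJ/s
|Q| = 91710 kW = 330160 MJ/h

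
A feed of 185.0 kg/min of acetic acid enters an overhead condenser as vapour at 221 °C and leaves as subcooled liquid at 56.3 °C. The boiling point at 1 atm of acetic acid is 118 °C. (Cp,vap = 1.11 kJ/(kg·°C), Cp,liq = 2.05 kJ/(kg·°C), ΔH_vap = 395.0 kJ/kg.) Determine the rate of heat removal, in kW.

Q_c = 1960 kW

vapour 221→118 °C: -114.33 kJ/kg
condensation at 118 °C: -395 kJ/kg
liquid 118→56.3 °C: -126.48 kJ/kg
Δh = -114.33 + -395 + -126.48 = -635.82 kJ/kg
Q = ṁ·Δh = 185.0 kg/min × -635.82 kJ/kg = -117630 kJ/min
|Q| = 1960.4 kW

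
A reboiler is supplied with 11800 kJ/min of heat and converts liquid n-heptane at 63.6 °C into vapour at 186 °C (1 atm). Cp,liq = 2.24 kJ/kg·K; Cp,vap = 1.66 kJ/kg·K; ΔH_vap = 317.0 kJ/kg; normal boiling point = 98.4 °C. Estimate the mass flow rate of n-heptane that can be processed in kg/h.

ṁ = 1310 kg/h

Δh = 2.24×(98.4−63.6) + 317.0 + 1.66×(186−98.4) = 540.37 kJ/kg
Q = 11800 kJ/min = 196.67 kJ/s = 708000 kJ/h
ṁ = Q/Δh = 708000 / 540.37 = 1310.2 kg/h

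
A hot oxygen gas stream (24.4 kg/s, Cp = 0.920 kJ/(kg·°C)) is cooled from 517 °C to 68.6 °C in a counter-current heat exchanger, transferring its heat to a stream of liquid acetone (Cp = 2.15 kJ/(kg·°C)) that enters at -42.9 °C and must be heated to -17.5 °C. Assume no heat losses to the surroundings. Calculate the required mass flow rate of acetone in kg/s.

ṁ_c = 184 kg/s

Heat released by hot stream: Q = 24.4 × 0.920 × (517 − 68.6) = 10066 kJ/s
Energy balance on cold side (adiabatic exchanger): Q = ṁ_c·Cp_c·(T_c,out − T_c,in)
ṁ_c = 10066 / [2.15 × (-17.5 − -42.9)] = 184.32 kg/s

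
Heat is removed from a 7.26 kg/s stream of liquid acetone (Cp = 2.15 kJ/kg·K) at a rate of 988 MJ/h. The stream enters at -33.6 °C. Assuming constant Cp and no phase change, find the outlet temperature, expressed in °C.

T_out = -51.2 °C

Q = 988 MJ/h = 274.44 kJ/s
ΔT = Q/(ṁ·Cp) = 274.44/(7.26×2.15) = 17.582 K
T_out = -33.6 − 17.582 = -51.182 °C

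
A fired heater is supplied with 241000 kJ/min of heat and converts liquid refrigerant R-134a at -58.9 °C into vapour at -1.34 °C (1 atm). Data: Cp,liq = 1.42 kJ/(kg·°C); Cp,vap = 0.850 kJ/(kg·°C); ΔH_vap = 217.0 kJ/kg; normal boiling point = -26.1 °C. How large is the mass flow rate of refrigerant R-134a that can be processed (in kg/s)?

ṁ = 14.1 kg/s

Δh = 1.42×(-26.1−-58.9) + 217.0 + 0.850×(-1.34−-26.1) = 284.62 kJ/kg
Q = 241000 kJ/min = 4016.7 kJ/s = 4016.7 kJ/s
ṁ = Q/Δh = 4016.7 / 284.62 = 14.112 kg/s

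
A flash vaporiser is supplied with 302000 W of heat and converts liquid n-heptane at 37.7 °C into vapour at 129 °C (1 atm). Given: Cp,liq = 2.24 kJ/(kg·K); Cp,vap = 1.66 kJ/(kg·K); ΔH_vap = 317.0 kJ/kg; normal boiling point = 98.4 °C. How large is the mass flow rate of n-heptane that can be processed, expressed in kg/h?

Δh = 2.24×(98.4−37.7) + 317.0 + 1.66×(129−98.4) = 503.76 kJ/kg
Q = 302000 W = 302 kJ/s = 1.0872e+06 kJ/h
ṁ = Q/Δh = 1.0872e+06 / 503.76 = 2158.2 kg/h

ṁ = 2160 kg/h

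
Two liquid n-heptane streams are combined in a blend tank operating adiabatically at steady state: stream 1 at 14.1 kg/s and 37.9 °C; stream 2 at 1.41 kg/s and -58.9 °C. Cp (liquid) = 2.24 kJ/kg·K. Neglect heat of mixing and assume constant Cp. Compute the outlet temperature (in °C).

T_out = 29.1 °C

Adiabatic, steady state ⇒ Σ ṁᵢCp,ᵢ(T_out − Tᵢ) = 0
Σ ṁᵢCp,ᵢTᵢ = 14.1×2.24×37.9 + 1.41×2.24×-58.9 = 1011
Σ ṁᵢCp,ᵢ = 14.1×2.24 + 1.41×2.24 = 34.742
T_out = 1011 / 34.742 = 29.1 °C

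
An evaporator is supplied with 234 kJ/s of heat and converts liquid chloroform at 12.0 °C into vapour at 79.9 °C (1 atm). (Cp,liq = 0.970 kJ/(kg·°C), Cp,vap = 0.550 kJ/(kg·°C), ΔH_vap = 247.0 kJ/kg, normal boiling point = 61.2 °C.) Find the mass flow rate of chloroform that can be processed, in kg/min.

ṁ = 46.0 kg/min

Δh = 0.970×(61.2−12.0) + 247.0 + 0.550×(79.9−61.2) = 305.01 kJ/kg
Q = 234 kJ/s = 234 kJ/s = 14040 kJ/min
ṁ = Q/Δh = 14040 / 305.01 = 46.031 kg/min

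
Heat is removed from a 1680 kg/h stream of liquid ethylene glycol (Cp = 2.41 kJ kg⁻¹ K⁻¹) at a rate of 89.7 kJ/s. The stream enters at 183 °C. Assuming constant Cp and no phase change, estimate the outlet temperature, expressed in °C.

T_out = 103 °C

Q = 89.7 kJ/s = 322920 kJ/h
ΔT = Q/(ṁ·Cp) = 322920/(1680×2.41) = 79.757 K
T_out = 183 − 79.757 = 103.24 °C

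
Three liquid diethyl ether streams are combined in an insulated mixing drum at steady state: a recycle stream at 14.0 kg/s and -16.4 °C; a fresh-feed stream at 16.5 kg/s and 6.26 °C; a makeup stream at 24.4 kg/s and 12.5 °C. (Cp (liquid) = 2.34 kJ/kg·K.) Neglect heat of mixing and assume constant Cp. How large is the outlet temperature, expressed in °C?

T_out = 3.25 °C

Energy balance with Q = 0: Σ ṁᵢCp,ᵢ(T_out − Tᵢ) = 0
Σ ṁᵢCp,ᵢTᵢ = 14.0×2.34×-16.4 + 16.5×2.34×6.26 + 24.4×2.34×12.5 = 418.13
Σ ṁᵢCp,ᵢ = 14.0×2.34 + 16.5×2.34 + 24.4×2.34 = 128.47
T_out = 418.13 / 128.47 = 3.2548 °C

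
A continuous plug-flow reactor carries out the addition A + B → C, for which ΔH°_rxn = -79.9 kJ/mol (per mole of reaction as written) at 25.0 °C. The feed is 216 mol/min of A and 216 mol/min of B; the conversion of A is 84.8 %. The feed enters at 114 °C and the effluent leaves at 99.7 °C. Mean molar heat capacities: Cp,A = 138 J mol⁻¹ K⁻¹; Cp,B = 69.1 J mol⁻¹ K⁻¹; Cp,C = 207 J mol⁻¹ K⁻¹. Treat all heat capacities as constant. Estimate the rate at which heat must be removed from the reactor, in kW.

Q_out = 255 kW

Extent of reaction ξ = 0.848 × 216 = 183.17 mol/min
Reaction term: ξ·ΔH°_rxn = 183.17 × -79.9 = -14635 kJ/min
Sensible, feed 114→25 °C: -3981.3 kJ/min
Outlet flows (mol/min): A 32.832, B 32.832, C 183.17
Sensible, products 25→99.7 °C: 3340.2 kJ/min
Q = ΔH = -15276 kJ/min = -254.6 kW
Heat removed = 254.6 kW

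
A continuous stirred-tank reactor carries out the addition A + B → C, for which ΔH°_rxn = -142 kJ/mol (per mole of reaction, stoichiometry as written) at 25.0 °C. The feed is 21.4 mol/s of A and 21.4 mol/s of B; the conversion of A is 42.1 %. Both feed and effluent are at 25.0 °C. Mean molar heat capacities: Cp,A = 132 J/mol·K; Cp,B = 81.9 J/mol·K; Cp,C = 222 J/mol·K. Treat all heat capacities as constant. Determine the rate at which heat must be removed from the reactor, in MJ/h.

Extent of reaction ξ = 0.421 × 21.4 = 9.0094 mol/s
Reaction term: ξ·ΔH°_rxn = 9.0094 × -142 = -1279.3 kJ/s
Q = ΔH = -1279.3 kJ/s = -1279.3 kW
Heat removed = 4605.6 MJ/h

Q_out = 4610 MJ/h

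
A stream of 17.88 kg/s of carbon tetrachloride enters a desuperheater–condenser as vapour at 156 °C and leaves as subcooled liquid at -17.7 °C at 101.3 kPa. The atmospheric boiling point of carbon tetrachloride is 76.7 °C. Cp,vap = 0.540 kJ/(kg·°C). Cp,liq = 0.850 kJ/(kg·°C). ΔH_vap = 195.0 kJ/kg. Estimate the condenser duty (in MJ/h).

vapour 156→76.7 °C: -42.822 kJ/kg
condensation at 76.7 °C: -195 kJ/kg
liquid 76.7→-17.7 °C: -80.24 kJ/kg
Δh = -42.822 + -195 + -80.24 = -318.06 kJ/kg
Q = ṁ·Δh = 17.88 kg/s × -318.06 kJ/kg = -5686.9 kJ/s
|Q| = 5686.9 kW = 20473 MJ/h

Q_c = 20500 MJ/h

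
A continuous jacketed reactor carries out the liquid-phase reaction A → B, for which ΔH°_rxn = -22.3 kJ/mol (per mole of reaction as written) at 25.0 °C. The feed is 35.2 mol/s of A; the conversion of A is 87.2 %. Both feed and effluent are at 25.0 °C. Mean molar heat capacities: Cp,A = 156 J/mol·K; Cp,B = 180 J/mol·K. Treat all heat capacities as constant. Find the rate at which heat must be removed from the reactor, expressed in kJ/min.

Q_out = 41100 kJ/min

Extent of reaction ξ = 0.872 × 35.2 = 30.694 mol/s
Reaction term: ξ·ΔH°_rxn = 30.694 × -22.3 = -684.49 kJ/s
Q = ΔH = -684.49 kJ/s = -684.49 kW
Heat removed = 41069 kJ/min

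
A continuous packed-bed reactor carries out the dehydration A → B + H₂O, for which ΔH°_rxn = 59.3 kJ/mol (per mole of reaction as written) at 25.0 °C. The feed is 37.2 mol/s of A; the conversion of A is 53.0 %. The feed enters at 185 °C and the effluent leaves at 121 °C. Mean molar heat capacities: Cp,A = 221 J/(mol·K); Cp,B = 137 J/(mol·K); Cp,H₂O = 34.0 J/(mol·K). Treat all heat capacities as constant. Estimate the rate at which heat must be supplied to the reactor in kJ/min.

Extent of reaction ξ = 0.530 × 37.2 = 19.716 mol/s
Reaction term: ξ·ΔH°_rxn = 19.716 × 59.3 = 1169.2 kJ/s
Sensible, feed 185→25 °C: -1315.4 kJ/s
Outlet flows (mol/s): A 17.484, B 19.716, H₂O 19.716
Sensible, products 25→121 °C: 694.6 kJ/s
Q = ΔH = 548.37 kJ/s = 548.37 kW
Heat supplied = 32902 kJ/min

Q_in = 32900 kJ/min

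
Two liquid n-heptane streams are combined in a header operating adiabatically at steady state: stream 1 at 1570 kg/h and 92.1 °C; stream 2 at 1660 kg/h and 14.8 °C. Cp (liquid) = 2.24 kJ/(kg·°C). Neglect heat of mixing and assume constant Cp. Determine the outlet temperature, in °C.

T_out = 52.4 °C

Adiabatic, steady state ⇒ Σ ṁᵢCp,ᵢ(T_out − Tᵢ) = 0
T_out = Σ ṁᵢCp,ᵢTᵢ / Σ ṁᵢCp,ᵢ
      = 378930 / 7235.2 = 52.373 °C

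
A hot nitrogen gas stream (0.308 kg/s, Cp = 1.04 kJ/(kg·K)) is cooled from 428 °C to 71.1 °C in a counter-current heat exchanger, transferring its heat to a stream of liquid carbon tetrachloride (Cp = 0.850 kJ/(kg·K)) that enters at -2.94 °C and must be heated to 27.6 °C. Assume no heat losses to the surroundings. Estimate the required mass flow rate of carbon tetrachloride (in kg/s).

Heat released by hot stream: Q = 0.308 × 1.04 × (428 − 71.1) = 114.32 kJ/s
Energy balance on cold side (adiabatic exchanger): Q = ṁ_c·Cp_c·(T_c,out − T_c,in)
ṁ_c = 114.32 / [0.850 × (27.6 − -2.94)] = 4.404 kg/s

ṁ_c = 4.40 kg/s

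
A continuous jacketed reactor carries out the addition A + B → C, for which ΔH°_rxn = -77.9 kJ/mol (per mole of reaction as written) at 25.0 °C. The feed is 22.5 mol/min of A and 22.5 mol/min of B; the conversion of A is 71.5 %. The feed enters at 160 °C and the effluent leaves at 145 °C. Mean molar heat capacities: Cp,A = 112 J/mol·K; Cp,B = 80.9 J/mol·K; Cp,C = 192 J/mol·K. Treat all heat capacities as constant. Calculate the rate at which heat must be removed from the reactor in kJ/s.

Extent of reaction ξ = 0.715 × 22.5 = 16.087 mol/min
Reaction term: ξ·ΔH°_rxn = 16.087 × -77.9 = -1253.2 kJ/min
Sensible, feed 160→25 °C: -585.93 kJ/min
Outlet flows (mol/min): A 6.4125, B 6.4125, C 16.087
Sensible, products 25→145 °C: 519.09 kJ/min
Q = ΔH = -1320.1 kJ/min = -22.001 kW
Heat removed = 22.001 kJ/s

Q_out = 22.0 kJ/s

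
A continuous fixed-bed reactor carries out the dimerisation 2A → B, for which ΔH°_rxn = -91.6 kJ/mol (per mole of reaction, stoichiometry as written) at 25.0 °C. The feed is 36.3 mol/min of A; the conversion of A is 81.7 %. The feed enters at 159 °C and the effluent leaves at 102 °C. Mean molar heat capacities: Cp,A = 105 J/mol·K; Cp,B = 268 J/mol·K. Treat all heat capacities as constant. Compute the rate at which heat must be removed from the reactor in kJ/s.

Q_out = 25.2 kJ/s

Extent of reaction ξ = 0.817 × 36.3 / 2 = 14.829 mol/min
Reaction term: ξ·ΔH°_rxn = 14.829 × -91.6 = -1358.3 kJ/min
Sensible, feed 159→25 °C: -510.74 kJ/min
Outlet flows (mol/min): A 6.6429, B 14.829
Sensible, products 25→102 °C: 359.71 kJ/min
Q = ΔH = -1509.3 kJ/min = -25.155 kW
Heat removed = 25.155 kJ/s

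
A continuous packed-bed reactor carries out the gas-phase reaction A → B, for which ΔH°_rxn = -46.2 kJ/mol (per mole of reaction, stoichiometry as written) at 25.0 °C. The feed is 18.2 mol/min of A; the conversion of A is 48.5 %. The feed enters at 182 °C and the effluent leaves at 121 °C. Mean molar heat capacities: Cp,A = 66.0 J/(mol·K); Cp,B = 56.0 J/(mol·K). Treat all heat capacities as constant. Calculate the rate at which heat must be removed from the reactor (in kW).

Extent of reaction ξ = 0.485 × 18.2 = 8.827 mol/min
Reaction term: ξ·ΔH°_rxn = 8.827 × -46.2 = -407.81 kJ/min
Sensible, feed 182→25 °C: -188.59 kJ/min
Outlet flows (mol/min): A 9.373, B 8.827
Sensible, products 25→121 °C: 106.84 kJ/min
Q = ΔH = -489.55 kJ/min = -8.1592 kW
Heat removed = 8.1592 kW

Q_out = 8.16 kW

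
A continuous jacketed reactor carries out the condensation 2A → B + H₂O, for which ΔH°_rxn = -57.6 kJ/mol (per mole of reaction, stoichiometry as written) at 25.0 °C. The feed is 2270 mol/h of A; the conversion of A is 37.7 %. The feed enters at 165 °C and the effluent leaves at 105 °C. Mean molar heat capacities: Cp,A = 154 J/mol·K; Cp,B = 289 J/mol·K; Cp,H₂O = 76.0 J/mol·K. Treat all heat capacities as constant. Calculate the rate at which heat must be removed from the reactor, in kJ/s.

Extent of reaction ξ = 0.377 × 2270 / 2 = 427.89 mol/h
Reaction term: ξ·ΔH°_rxn = 427.89 × -57.6 = -24647 kJ/h
Sensible, feed 165→25 °C: -48941 kJ/h
Outlet flows (mol/h): A 1414.2, B 427.89, H₂O 427.89
Sensible, products 25→105 °C: 29918 kJ/h
Q = ΔH = -43670 kJ/h = -12.131 kW
Heat removed = 12.131 kJ/s

Q_out = 12.1 kJ/s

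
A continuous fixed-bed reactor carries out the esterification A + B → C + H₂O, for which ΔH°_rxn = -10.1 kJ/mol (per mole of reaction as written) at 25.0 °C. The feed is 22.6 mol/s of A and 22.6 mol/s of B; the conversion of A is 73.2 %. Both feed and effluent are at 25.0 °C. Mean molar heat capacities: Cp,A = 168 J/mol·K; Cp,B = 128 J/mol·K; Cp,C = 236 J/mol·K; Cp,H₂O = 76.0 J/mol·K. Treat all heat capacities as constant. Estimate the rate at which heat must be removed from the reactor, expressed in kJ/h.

Extent of reaction ξ = 0.732 × 22.6 = 16.543 mol/s
Reaction term: ξ·ΔH°_rxn = 16.543 × -10.1 = -167.09 kJ/s
Q = ΔH = -167.09 kJ/s = -167.09 kW
Heat removed = 601510 kJ/h

Q_out = 602000 kJ/h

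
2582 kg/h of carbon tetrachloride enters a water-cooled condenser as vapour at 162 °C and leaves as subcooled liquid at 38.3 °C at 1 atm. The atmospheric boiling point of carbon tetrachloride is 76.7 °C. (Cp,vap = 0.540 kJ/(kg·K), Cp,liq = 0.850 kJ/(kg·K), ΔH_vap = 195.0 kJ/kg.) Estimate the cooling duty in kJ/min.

Q_c = 11800 kJ/min

vapour 162→76.7 °C: -46.062 kJ/kg
condensation at 76.7 °C: -195 kJ/kg
liquid 76.7→38.3 °C: -32.64 kJ/kg
Δh = -46.062 + -195 + -32.64 = -273.7 kJ/kg
Q = ṁ·Δh = 2582 kg/h × -273.7 kJ/kg = -706700 kJ/h
|Q| = 196.31 kW = 11778 kJ/min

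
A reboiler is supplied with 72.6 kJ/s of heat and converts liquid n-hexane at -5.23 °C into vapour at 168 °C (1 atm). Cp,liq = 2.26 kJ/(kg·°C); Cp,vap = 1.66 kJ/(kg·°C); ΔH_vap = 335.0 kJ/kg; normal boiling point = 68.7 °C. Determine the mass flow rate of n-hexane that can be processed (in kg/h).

ṁ = 392 kg/h

Δh = 2.26×(68.7−-5.23) + 335.0 + 1.66×(168−68.7) = 666.92 kJ/kg
Q = 72.6 kJ/s = 72.6 kJ/s = 261360 kJ/h
ṁ = Q/Δh = 261360 / 666.92 = 391.89 kg/h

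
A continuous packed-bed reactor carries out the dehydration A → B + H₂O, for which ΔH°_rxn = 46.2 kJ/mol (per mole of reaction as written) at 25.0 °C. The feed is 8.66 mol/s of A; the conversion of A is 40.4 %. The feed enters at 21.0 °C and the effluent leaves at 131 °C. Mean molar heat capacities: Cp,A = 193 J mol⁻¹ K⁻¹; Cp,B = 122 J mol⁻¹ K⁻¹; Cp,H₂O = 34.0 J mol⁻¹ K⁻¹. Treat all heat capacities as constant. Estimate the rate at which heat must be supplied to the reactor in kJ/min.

Q_in = 19900 kJ/min

Extent of reaction ξ = 0.404 × 8.66 = 3.4986 mol/s
Reaction term: ξ·ΔH°_rxn = 3.4986 × 46.2 = 161.64 kJ/s
Sensible, feed 21.0→25 °C: 6.6855 kJ/s
Outlet flows (mol/s): A 5.1614, B 3.4986, H₂O 3.4986
Sensible, products 25→131 °C: 163.44 kJ/s
Q = ΔH = 331.77 kJ/s = 331.77 kW
Heat supplied = 19906 kJ/min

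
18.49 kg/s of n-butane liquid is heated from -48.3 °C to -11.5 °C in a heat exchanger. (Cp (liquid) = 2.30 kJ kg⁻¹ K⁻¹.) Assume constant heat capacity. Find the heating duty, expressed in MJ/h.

Q = ṁ·Cp·ΔT = 18.49 × 2.30 × (-11.5 − -48.3) = 1565 kJ/s
Heating duty = 5634 MJ/h

Q = 5630 MJ/h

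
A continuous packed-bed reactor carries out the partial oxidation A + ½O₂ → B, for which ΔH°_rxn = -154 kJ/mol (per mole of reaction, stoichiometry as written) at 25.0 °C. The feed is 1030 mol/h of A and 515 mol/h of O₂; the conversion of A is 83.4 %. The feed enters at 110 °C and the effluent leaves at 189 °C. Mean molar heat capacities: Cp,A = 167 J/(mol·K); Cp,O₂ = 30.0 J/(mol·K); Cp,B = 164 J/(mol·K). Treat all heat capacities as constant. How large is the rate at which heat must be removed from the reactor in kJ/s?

Q_out = 33.3 kJ/s

Extent of reaction ξ = 0.834 × 1030 = 859.02 mol/h
Reaction term: ξ·ΔH°_rxn = 859.02 × -154 = -132290 kJ/h
Sensible, feed 110→25 °C: -15934 kJ/h
Outlet flows (mol/h): A 170.98, O₂ 85.49, B 859.02
Sensible, products 25→189 °C: 28208 kJ/h
Q = ΔH = -120020 kJ/h = -33.338 kW
Heat removed = 33.338 kJ/s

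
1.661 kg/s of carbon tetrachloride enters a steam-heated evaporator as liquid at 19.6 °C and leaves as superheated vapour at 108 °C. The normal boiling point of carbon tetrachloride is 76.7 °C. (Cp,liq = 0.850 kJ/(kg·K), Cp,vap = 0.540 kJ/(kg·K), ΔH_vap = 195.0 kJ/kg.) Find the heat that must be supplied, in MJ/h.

liquid 19.6→76.7 °C: 48.535 kJ/kg
vaporisation at 76.7 °C: 195 kJ/kg
vapour 76.7→108 °C: 16.902 kJ/kg
Δh = 48.535 + 195 + 16.902 = 260.44 kJ/kg
Q = ṁ·Δh = 1.661 kg/s × 260.44 kJ/kg = 432.59 kJ/s
|Q| = 432.59 kW = 1557.3 MJ/h

Q = 1560 MJ/h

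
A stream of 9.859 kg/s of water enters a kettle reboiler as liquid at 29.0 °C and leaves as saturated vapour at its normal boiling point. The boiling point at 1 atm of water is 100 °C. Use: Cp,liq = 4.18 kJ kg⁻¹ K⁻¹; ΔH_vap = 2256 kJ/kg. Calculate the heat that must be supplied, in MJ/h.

Q = 90600 MJ/h

liquid 29.0→100 °C: 296.78 kJ/kg
vaporisation at 100 °C: 2256 kJ/kg
Δh = 296.78 + 2256 = 2552.8 kJ/kg
Q = ṁ·Δh = 9.859 kg/s × 2552.8 kJ/kg = 25168 kJ/s
|Q| = 25168 kW = 90604 MJ/h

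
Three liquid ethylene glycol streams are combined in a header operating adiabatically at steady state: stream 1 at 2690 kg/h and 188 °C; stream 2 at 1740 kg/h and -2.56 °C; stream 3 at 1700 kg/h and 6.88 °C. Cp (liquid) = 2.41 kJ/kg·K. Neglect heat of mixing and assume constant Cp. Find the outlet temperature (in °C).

Energy balance with Q = 0: Σ ṁᵢCp,ᵢ(T_out − Tᵢ) = 0
Σ ṁᵢCp,ᵢTᵢ = 2690×2.41×188 + 1740×2.41×-2.56 + 1700×2.41×6.88 = 1.2362e+06
Σ ṁᵢCp,ᵢ = 2690×2.41 + 1740×2.41 + 1700×2.41 = 14773
T_out = 1.2362e+06 / 14773 = 83.681 °C

T_out = 83.7 °C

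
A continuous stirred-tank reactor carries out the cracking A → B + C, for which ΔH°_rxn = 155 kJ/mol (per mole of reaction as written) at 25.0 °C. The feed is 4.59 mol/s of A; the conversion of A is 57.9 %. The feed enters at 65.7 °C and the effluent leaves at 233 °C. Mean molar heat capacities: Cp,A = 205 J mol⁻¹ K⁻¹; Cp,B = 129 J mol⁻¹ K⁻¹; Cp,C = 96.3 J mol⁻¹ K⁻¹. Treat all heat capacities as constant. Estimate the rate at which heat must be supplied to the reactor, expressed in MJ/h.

Q_in = 2090 MJ/h

Extent of reaction ξ = 0.579 × 4.59 = 2.6576 mol/s
Reaction term: ξ·ΔH°_rxn = 2.6576 × 155 = 411.93 kJ/s
Sensible, feed 65.7→25 °C: -38.297 kJ/s
Outlet flows (mol/s): A 1.9324, B 2.6576, C 2.6576
Sensible, products 25→233 °C: 206.94 kJ/s
Q = ΔH = 580.57 kJ/s = 580.57 kW
Heat supplied = 2090.1 MJ/h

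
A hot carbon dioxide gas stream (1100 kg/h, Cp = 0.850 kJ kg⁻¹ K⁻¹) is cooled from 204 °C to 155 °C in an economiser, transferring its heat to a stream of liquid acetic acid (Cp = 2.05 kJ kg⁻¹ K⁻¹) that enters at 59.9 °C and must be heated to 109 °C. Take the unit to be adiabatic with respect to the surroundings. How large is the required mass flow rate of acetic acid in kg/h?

Heat released by hot stream: Q = 1100 × 0.850 × (204 − 155) = 45815 kJ/h
Energy balance on cold side (adiabatic exchanger): Q = ṁ_c·Cp_c·(T_c,out − T_c,in)
ṁ_c = 45815 / [2.05 × (109 − 59.9)] = 455.17 kg/h

ṁ_c = 455 kg/h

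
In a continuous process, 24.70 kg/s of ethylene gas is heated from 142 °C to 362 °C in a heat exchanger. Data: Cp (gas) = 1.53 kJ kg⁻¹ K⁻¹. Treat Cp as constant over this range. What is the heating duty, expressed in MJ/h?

Q = 29900 MJ/h

Q = ṁ·Cp·ΔT = 24.70 × 1.53 × (362 − 142) = 8314 kJ/s
Heating duty = 29930 MJ/h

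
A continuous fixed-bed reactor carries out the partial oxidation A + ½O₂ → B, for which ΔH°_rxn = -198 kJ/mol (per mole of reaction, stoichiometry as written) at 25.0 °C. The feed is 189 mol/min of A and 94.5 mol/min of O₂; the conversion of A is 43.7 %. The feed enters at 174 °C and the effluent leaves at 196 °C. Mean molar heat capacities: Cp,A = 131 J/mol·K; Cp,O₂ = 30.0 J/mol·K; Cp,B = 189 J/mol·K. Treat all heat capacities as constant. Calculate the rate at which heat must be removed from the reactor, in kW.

Q_out = 252 kW

Extent of reaction ξ = 0.437 × 189 = 82.593 mol/min
Reaction term: ξ·ΔH°_rxn = 82.593 × -198 = -16353 kJ/min
Sensible, feed 174→25 °C: -4111.5 kJ/min
Outlet flows (mol/min): A 106.41, O₂ 53.203, B 82.593
Sensible, products 25→196 °C: 5325.9 kJ/min
Q = ΔH = -15139 kJ/min = -252.32 kW
Heat removed = 252.32 kW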